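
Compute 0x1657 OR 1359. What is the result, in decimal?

5983

0x1657 = 1011001010111
1359 = 0010101001111
 OR → 1011101011111 = 5983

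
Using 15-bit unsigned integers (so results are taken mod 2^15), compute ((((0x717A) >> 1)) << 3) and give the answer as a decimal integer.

17896

0x717A = 111000101111010
→ >> 1 → 011100010111101 = 14525
→ << 3 (mod 2^15) → 100010111101000 = 17896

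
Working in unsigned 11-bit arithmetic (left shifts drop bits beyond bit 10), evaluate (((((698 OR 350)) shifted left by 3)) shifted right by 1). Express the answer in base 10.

698 = 01010111010
350 = 00101011110
→ OR → 01111111110 = 1022
→ shifted left by 3 (mod 2^11) → 11111110000 = 2032
→ shifted right by 1 → 01111111000 = 1016

1016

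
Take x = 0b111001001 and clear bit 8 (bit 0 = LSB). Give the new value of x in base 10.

201

x = 111001001
bit 8 is currently 1; clear it via x & ~(1 << 8) = x & ~256
→ 011001001 = 201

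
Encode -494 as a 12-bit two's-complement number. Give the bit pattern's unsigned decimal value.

494 in 12 bits: 000111101110
Invert: 111000010001
Add 1:  111000010010 = 3602
(Check: 2^12 - 494 = 4096 - 494 = 3602.)

3602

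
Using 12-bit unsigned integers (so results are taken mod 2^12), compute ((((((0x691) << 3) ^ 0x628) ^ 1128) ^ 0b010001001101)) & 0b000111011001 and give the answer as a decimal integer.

129

0x691 = 011010010001
→ << 3 (mod 2^12) → 010010001000 = 1160
0x628 = 011000101000
→ ^ → 001010100000 = 672
1128 = 010001101000
→ ^ → 011011001000 = 1736
0b010001001101 = 010001001101
→ ^ → 001010000101 = 645
0b000111011001 = 000111011001
→ & → 000010000001 = 129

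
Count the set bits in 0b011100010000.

4

n = 11100010000
Count the 1s: 1 + 1 + 1 + 1 = 4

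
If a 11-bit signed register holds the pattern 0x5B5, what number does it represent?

pattern = 10110110101 (MSB is 1 ⇒ negative)
Invert: 01001001010, add 1 → 01001001011 = 587, so the value is -587.
(Equivalently: 1461 - 2^11 = 1461 - 2048 = -587.)

-587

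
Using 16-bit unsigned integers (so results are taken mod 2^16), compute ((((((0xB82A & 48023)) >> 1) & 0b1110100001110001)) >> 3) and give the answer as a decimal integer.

0xB82A = 1011100000101010
48023 = 1011101110010111
→ & → 1011100000000010 = 47106
→ >> 1 → 0101110000000001 = 23553
0b1110100001110001 = 1110100001110001
→ & → 0100100000000001 = 18433
→ >> 3 → 0000100100000000 = 2304

2304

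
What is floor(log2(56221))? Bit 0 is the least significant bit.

15

56221 = 1101101110011101
The topmost 1 is at position 15 (since 2^15 = 32768 ≤ 56221 < 65536).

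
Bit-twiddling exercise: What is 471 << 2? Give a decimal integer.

1884

471 = 00111010111
shift left by 2 → 11101011100 = 1884
(equivalently, 471 × 2^2 = 471 × 4)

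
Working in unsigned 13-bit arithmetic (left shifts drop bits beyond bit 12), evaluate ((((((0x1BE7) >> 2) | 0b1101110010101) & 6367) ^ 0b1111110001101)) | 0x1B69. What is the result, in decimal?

0x1BE7 = 1101111100111
→ >> 2 → 0011011111001 = 1785
0b1101110010101 = 1101110010101
→ | → 1111111111101 = 8189
6367 = 1100011011111
→ & → 1100011011101 = 6365
0b1111110001101 = 1111110001101
→ ^ → 0011101010000 = 1872
0x1B69 = 1101101101001
→ | → 1111101111001 = 8057

8057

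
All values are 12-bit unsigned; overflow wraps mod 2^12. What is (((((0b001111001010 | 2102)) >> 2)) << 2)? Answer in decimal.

3068

0b001111001010 = 001111001010
2102 = 100000110110
→ | → 101111111110 = 3070
→ >> 2 → 001011111111 = 767
→ << 2 (mod 2^12) → 101111111100 = 3068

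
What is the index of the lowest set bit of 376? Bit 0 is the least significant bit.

3

376 = 101111000
Trailing zeros: 3, so the lowest set bit is bit 3 (value 8).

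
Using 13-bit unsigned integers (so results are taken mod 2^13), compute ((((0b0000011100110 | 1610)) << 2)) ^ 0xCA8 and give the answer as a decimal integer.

0b0000011100110 = 0000011100110
1610 = 0011001001010
→ | → 0011011101110 = 1774
→ << 2 (mod 2^13) → 1101110111000 = 7096
0xCA8 = 0110010101000
→ ^ → 1011100010000 = 5904

5904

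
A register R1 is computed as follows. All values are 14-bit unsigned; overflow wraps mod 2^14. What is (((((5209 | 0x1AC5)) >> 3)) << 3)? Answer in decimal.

7896

5209 = 01010001011001
0x1AC5 = 01101011000101
→ | → 01111011011101 = 7901
→ >> 3 → 00001111011011 = 987
→ << 3 (mod 2^14) → 01111011011000 = 7896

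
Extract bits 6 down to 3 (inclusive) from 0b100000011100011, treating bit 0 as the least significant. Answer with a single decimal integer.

12

v = 100000011100011
Shift right by 3: 100000011100
Mask low 4 bits: 1100 = 12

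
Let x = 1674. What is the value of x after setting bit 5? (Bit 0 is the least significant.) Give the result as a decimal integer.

1706

x = 011010001010
bit 5 is currently 0; set it via x | (1 << 5) = x | 32
→ 011010101010 = 1706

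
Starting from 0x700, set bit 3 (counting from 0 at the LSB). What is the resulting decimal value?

1800

x = 0011100000000
bit 3 is currently 0; set it via x | (1 << 3) = x | 8
→ 0011100001000 = 1800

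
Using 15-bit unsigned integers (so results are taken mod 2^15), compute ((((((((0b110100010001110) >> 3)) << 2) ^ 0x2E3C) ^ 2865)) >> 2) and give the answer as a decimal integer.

0b110100010001110 = 110100010001110
→ >> 3 → 000110100010001 = 3345
→ << 2 (mod 2^15) → 011010001000100 = 13380
0x2E3C = 010111000111100
→ ^ → 001101001111000 = 6776
2865 = 000101100110001
→ ^ → 001000101001001 = 4425
→ >> 2 → 000010001010010 = 1106

1106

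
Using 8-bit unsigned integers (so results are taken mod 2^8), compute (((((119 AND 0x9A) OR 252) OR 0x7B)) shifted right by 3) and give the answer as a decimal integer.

119 = 01110111
0x9A = 10011010
→ AND → 00010010 = 18
252 = 11111100
→ OR → 11111110 = 254
0x7B = 01111011
→ OR → 11111111 = 255
→ shifted right by 3 → 00011111 = 31

31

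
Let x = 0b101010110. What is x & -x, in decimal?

2

x = 101010110 = 342
-x (two's complement) = …010101010
AND   = 000000010 = 2
(x & -x isolates the lowest set bit of x.)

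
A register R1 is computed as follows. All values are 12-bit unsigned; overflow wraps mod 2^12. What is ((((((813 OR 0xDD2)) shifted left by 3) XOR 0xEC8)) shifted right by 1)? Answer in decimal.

152

813 = 001100101101
0xDD2 = 110111010010
→ OR → 111111111111 = 4095
→ shifted left by 3 (mod 2^12) → 111111111000 = 4088
0xEC8 = 111011001000
→ XOR → 000100110000 = 304
→ shifted right by 1 → 000010011000 = 152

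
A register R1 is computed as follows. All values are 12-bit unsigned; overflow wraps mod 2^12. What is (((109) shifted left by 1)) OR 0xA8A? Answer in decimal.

109 = 000001101101
→ shifted left by 1 (mod 2^12) → 000011011010 = 218
0xA8A = 101010001010
→ OR → 101011011010 = 2778

2778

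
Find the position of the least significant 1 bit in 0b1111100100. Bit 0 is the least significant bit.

0b1111100100 = 1111100100
Trailing zeros: 2, so the lowest set bit is bit 2 (value 4).

2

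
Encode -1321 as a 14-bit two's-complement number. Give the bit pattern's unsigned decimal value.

15063

1321 in 14 bits: 00010100101001
Invert: 11101011010110
Add 1:  11101011010111 = 15063
(Check: 2^14 - 1321 = 16384 - 1321 = 15063.)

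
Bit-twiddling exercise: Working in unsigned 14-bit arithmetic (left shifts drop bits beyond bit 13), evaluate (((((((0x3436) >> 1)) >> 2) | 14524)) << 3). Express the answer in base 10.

13808

0x3436 = 11010000110110
→ >> 1 → 01101000011011 = 6683
→ >> 2 → 00011010000110 = 1670
14524 = 11100010111100
→ | → 11111010111110 = 16062
→ << 3 (mod 2^14) → 11010111110000 = 13808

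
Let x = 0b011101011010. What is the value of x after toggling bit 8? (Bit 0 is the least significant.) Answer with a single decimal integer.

x = 011101011010
bit 8 is currently 1; toggle it via x ^ (1 << 8) = x ^ 256
→ 011001011010 = 1626

1626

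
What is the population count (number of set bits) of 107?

107 = 1101011
Count the 1s: 1 + 1 + 1 + 1 + 1 = 5

5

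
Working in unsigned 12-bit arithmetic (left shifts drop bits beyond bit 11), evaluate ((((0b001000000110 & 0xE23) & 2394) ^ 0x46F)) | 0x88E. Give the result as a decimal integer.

0b001000000110 = 001000000110
0xE23 = 111000100011
→ & → 001000000010 = 514
2394 = 100101011010
→ & → 000000000010 = 2
0x46F = 010001101111
→ ^ → 010001101101 = 1133
0x88E = 100010001110
→ | → 110011101111 = 3311

3311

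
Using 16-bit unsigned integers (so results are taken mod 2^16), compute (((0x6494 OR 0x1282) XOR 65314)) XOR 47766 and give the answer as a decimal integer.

0x6494 = 0110010010010100
0x1282 = 0001001010000010
→ OR → 0111011010010110 = 30358
65314 = 1111111100100010
→ XOR → 1000100110110100 = 35252
47766 = 1011101010010110
→ XOR → 0011001100100010 = 13090

13090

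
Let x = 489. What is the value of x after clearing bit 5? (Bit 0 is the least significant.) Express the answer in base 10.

457

x = 111101001
bit 5 is currently 1; clear it via x & ~(1 << 5) = x & ~32
→ 111001001 = 457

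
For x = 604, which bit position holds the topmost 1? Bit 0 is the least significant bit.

9

604 = 1001011100
The topmost 1 is at position 9 (since 2^9 = 512 ≤ 604 < 1024).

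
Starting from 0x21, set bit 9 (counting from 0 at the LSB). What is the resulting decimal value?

x = 00000100001
bit 9 is currently 0; set it via x | (1 << 9) = x | 512
→ 01000100001 = 545

545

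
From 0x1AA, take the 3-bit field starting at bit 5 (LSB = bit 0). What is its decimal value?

5

v = 110101010
Shift right by 5: 1101
Mask low 3 bits: 101 = 5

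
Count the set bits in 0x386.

5

0x386 = 1110000110
Count the 1s: 1 + 1 + 1 + 1 + 1 = 5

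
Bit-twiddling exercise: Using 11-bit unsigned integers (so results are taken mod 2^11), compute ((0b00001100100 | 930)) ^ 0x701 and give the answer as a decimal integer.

0b00001100100 = 00001100100
930 = 01110100010
→ | → 01111100110 = 998
0x701 = 11100000001
→ ^ → 10011100111 = 1255

1255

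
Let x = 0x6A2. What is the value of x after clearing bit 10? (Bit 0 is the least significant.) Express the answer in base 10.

674

x = 11010100010
bit 10 is currently 1; clear it via x & ~(1 << 10) = x & ~1024
→ 01010100010 = 674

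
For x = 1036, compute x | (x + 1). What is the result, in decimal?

x = 10000001100 = 1036
x + 1 = 10000001101
OR    = 10000001101 = 1037
(x | (x + 1) sets the lowest cleared bit.)

1037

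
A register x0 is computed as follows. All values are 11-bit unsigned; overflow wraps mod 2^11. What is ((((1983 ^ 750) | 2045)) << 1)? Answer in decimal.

2042

1983 = 11110111111
750 = 01011101110
→ ^ → 10101010001 = 1361
2045 = 11111111101
→ | → 11111111101 = 2045
→ << 1 (mod 2^11) → 11111111010 = 2042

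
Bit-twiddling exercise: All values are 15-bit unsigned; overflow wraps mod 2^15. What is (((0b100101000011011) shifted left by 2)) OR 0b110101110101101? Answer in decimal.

0b100101000011011 = 100101000011011
→ shifted left by 2 (mod 2^15) → 010100001101100 = 10348
0b110101110101101 = 110101110101101
→ OR → 110101111101101 = 27629

27629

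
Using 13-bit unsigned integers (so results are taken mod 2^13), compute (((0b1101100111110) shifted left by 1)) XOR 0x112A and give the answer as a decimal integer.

1878

0b1101100111110 = 1101100111110
→ shifted left by 1 (mod 2^13) → 1011001111100 = 5756
0x112A = 1000100101010
→ XOR → 0011101010110 = 1878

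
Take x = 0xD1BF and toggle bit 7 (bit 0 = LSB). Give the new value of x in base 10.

x = 1101000110111111
bit 7 is currently 1; toggle it via x ^ (1 << 7) = x ^ 128
→ 1101000100111111 = 53567

53567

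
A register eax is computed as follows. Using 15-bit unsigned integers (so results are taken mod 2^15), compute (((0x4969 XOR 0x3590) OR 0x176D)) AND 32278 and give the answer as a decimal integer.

32276

0x4969 = 100100101101001
0x3590 = 011010110010000
→ XOR → 111110011111001 = 31993
0x176D = 001011101101101
→ OR → 111111111111101 = 32765
32278 = 111111000010110
→ AND → 111111000010100 = 32276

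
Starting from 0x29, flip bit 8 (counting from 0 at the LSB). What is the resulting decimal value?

297

x = 0000101001
bit 8 is currently 0; toggle it via x ^ (1 << 8) = x ^ 256
→ 0100101001 = 297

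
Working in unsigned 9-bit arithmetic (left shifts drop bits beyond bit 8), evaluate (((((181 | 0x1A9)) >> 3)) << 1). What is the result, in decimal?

110

181 = 010110101
0x1A9 = 110101001
→ | → 110111101 = 445
→ >> 3 → 000110111 = 55
→ << 1 (mod 2^9) → 001101110 = 110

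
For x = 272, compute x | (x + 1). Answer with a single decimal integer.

273

x = 100010000 = 272
x + 1 = 100010001
OR    = 100010001 = 273
(x | (x + 1) sets the lowest cleared bit.)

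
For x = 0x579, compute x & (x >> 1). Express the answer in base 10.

x = 10101111001 = 1401
x>>1 = 01010111100
AND  = 00000111000 = 56
(x & (x >> 1) has a 1 wherever x has two consecutive 1 bits.)

56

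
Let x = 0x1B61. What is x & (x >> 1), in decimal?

2336

x = 1101101100001 = 7009
x>>1 = 0110110110000
AND  = 0100100100000 = 2336
(x & (x >> 1) has a 1 wherever x has two consecutive 1 bits.)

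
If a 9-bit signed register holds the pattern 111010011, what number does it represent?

-45

pattern = 111010011 (MSB is 1 ⇒ negative)
Invert: 000101100, add 1 → 000101101 = 45, so the value is -45.
(Equivalently: 467 - 2^9 = 467 - 512 = -45.)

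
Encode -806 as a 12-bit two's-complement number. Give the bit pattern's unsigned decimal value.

3290

806 in 12 bits: 001100100110
Invert: 110011011001
Add 1:  110011011010 = 3290
(Check: 2^12 - 806 = 4096 - 806 = 3290.)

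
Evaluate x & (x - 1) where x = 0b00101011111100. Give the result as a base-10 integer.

2808

x = 101011111100 = 2812
x - 1 = 101011111011
AND   = 101011111000 = 2808
(x & (x - 1) clears the lowest set bit of x.)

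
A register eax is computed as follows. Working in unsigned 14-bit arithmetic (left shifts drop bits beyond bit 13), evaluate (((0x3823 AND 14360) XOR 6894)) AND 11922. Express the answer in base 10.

8834

0x3823 = 11100000100011
14360 = 11100000011000
→ AND → 11100000000000 = 14336
6894 = 01101011101110
→ XOR → 10001011101110 = 8942
11922 = 10111010010010
→ AND → 10001010000010 = 8834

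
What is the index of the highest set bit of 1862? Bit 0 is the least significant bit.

10

1862 = 11101000110
The topmost 1 is at position 10 (since 2^10 = 1024 ≤ 1862 < 2048).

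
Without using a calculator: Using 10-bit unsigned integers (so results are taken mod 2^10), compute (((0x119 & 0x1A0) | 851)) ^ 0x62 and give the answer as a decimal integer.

817

0x119 = 0100011001
0x1A0 = 0110100000
→ & → 0100000000 = 256
851 = 1101010011
→ | → 1101010011 = 851
0x62 = 0001100010
→ ^ → 1100110001 = 817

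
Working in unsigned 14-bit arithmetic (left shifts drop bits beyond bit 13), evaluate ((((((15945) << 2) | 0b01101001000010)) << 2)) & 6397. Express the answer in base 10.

15945 = 11111001001001
→ << 2 (mod 2^14) → 11100100100100 = 14628
0b01101001000010 = 01101001000010
→ | → 11101101100110 = 15206
→ << 2 (mod 2^14) → 10110110011000 = 11672
6397 = 01100011111101
→ & → 00100010011000 = 2200

2200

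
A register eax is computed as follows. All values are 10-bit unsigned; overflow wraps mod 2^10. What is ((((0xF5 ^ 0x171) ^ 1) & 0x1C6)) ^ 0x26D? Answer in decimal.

1001

0xF5 = 0011110101
0x171 = 0101110001
→ ^ → 0110000100 = 388
1 = 0000000001
→ ^ → 0110000101 = 389
0x1C6 = 0111000110
→ & → 0110000100 = 388
0x26D = 1001101101
→ ^ → 1111101001 = 1001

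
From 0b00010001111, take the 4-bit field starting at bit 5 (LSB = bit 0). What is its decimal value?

v = 00010001111
Shift right by 5: 000100
Mask low 4 bits: 0100 = 4

4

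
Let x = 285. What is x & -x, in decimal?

1

x = 100011101 = 285
-x (two's complement) = …011100011
AND   = 000000001 = 1
(x & -x isolates the lowest set bit of x.)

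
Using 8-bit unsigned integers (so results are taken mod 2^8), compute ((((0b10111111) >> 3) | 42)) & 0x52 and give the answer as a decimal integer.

0b10111111 = 10111111
→ >> 3 → 00010111 = 23
42 = 00101010
→ | → 00111111 = 63
0x52 = 01010010
→ & → 00010010 = 18

18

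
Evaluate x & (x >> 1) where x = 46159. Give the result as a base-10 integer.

x = 1011010001001111 = 46159
x>>1 = 0101101000100111
AND  = 0001000000000111 = 4103
(x & (x >> 1) has a 1 wherever x has two consecutive 1 bits.)

4103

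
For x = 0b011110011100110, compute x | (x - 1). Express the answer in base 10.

15591

x = 11110011100110 = 15590
x - 1 = 11110011100101
OR    = 11110011100111 = 15591
(x | (x - 1) sets all bits below the lowest set bit.)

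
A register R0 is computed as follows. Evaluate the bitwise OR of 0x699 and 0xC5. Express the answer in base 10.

0x699 = 11010011001
0xC5 = 00011000101
 OR → 11011011101 = 1757

1757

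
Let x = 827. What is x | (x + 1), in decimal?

x = 1100111011 = 827
x + 1 = 1100111100
OR    = 1100111111 = 831
(x | (x + 1) sets the lowest cleared bit.)

831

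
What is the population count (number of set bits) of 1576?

1576 = 11000101000
Count the 1s: 1 + 1 + 1 + 1 = 4

4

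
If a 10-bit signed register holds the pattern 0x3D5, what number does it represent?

-43

pattern = 1111010101 (MSB is 1 ⇒ negative)
Invert: 0000101010, add 1 → 0000101011 = 43, so the value is -43.
(Equivalently: 981 - 2^10 = 981 - 1024 = -43.)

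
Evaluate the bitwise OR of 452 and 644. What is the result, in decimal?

452 = 0111000100
644 = 1010000100
 OR → 1111000100 = 964

964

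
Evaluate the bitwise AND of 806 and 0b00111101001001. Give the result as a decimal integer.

768

806 = 001100100110
b = 111101001001
AND → 001100000000 = 768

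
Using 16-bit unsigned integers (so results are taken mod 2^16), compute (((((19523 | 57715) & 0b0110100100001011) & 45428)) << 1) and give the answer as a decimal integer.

16896

19523 = 0100110001000011
57715 = 1110000101110011
→ | → 1110110101110011 = 60787
0b0110100100001011 = 0110100100001011
→ & → 0110100100000011 = 26883
45428 = 1011000101110100
→ & → 0010000100000000 = 8448
→ << 1 (mod 2^16) → 0100001000000000 = 16896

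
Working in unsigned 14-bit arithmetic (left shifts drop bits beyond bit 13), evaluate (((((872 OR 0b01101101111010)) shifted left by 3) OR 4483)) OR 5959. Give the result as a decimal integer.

8151

872 = 00001101101000
0b01101101111010 = 01101101111010
→ OR → 01101101111010 = 7034
→ shifted left by 3 (mod 2^14) → 01101111010000 = 7120
4483 = 01000110000011
→ OR → 01101111010011 = 7123
5959 = 01011101000111
→ OR → 01111111010111 = 8151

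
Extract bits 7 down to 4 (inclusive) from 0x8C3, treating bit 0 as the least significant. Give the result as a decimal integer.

12

v = 100011000011
Shift right by 4: 10001100
Mask low 4 bits: 1100 = 12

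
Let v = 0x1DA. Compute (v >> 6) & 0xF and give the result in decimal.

v = 0111011010
Shift right by 6: 0111
Mask low 4 bits: 0111 = 7

7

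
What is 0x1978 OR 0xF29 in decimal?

8057

0x1978 = 1100101111000
0xF29 = 0111100101001
 OR → 1111101111001 = 8057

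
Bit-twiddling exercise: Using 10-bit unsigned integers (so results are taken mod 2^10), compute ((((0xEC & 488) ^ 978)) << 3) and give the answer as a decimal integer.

464

0xEC = 0011101100
488 = 0111101000
→ & → 0011101000 = 232
978 = 1111010010
→ ^ → 1100111010 = 826
→ << 3 (mod 2^10) → 0111010000 = 464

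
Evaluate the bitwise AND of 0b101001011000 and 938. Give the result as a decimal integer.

a = 101001011000
938 = 001110101010
AND → 001000001000 = 520

520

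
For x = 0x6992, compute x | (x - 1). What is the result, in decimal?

27027

x = 110100110010010 = 27026
x - 1 = 110100110010001
OR    = 110100110010011 = 27027
(x | (x - 1) sets all bits below the lowest set bit.)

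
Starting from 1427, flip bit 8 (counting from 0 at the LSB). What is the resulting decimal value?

x = 0010110010011
bit 8 is currently 1; toggle it via x ^ (1 << 8) = x ^ 256
→ 0010010010011 = 1171

1171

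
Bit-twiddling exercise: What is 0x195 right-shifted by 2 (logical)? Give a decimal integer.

101

0x195 = 110010101
shift right by 2 → 001100101 = 101
(equivalently, floor(405 / 4))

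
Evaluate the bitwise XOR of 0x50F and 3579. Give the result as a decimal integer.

0x50F = 010100001111
3579 = 110111111011
XOR → 100011110100 = 2292

2292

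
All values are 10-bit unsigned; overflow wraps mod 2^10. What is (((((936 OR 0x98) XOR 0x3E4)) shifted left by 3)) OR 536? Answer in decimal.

936 = 1110101000
0x98 = 0010011000
→ OR → 1110111000 = 952
0x3E4 = 1111100100
→ XOR → 0001011100 = 92
→ shifted left by 3 (mod 2^10) → 1011100000 = 736
536 = 1000011000
→ OR → 1011111000 = 760

760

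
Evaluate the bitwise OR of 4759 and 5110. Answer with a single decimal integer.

5111

4759 = 1001010010111
5110 = 1001111110110
 OR → 1001111110111 = 5111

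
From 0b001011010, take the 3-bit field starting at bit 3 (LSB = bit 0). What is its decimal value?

3

v = 001011010
Shift right by 3: 001011
Mask low 3 bits: 011 = 3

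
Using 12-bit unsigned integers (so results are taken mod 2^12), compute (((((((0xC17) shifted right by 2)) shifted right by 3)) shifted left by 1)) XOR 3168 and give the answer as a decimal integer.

3232

0xC17 = 110000010111
→ shifted right by 2 → 001100000101 = 773
→ shifted right by 3 → 000001100000 = 96
→ shifted left by 1 (mod 2^12) → 000011000000 = 192
3168 = 110001100000
→ XOR → 110010100000 = 3232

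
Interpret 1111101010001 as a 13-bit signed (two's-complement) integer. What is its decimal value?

pattern = 1111101010001 (MSB is 1 ⇒ negative)
Invert: 0000010101110, add 1 → 0000010101111 = 175, so the value is -175.
(Equivalently: 8017 - 2^13 = 8017 - 8192 = -175.)

-175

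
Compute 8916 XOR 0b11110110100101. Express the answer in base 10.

8916 = 10001011010100
b = 11110110100101
XOR → 01111101110001 = 8049

8049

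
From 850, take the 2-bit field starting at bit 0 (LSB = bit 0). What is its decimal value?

2

v = 01101010010
Shift right by 0: 01101010010
Mask low 2 bits: 10 = 2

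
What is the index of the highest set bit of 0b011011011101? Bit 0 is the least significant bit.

0b011011011101 = 11011011101
The topmost 1 is at position 10 (since 2^10 = 1024 ≤ 1757 < 2048).

10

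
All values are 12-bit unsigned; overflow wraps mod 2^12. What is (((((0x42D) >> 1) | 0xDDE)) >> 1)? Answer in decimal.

0x42D = 010000101101
→ >> 1 → 001000010110 = 534
0xDDE = 110111011110
→ | → 111111011110 = 4062
→ >> 1 → 011111101111 = 2031

2031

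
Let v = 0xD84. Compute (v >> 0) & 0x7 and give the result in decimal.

v = 110110000100
Shift right by 0: 110110000100
Mask low 3 bits: 100 = 4

4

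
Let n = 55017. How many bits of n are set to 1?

10

55017 = 1101011011101001
Count the 1s: 1 + 1 + 1 + 1 + 1 + 1 + 1 + 1 + 1 + 1 = 10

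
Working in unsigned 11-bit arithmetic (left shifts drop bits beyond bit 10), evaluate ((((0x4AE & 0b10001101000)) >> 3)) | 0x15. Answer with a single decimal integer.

149

0x4AE = 10010101110
0b10001101000 = 10001101000
→ & → 10000101000 = 1064
→ >> 3 → 00010000101 = 133
0x15 = 00000010101
→ | → 00010010101 = 149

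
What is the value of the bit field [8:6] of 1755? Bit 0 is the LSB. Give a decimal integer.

3

v = 011011011011
Shift right by 6: 011011
Mask low 3 bits: 011 = 3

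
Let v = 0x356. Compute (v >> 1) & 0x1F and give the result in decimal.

11

v = 01101010110
Shift right by 1: 0110101011
Mask low 5 bits: 01011 = 11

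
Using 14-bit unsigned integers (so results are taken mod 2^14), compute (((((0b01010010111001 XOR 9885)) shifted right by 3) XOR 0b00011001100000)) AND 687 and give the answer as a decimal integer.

36

0b01010010111001 = 01010010111001
9885 = 10011010011101
→ XOR → 11001000100100 = 12836
→ shifted right by 3 → 00011001000100 = 1604
0b00011001100000 = 00011001100000
→ XOR → 00000000100100 = 36
687 = 00001010101111
→ AND → 00000000100100 = 36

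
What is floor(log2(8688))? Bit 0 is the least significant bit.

13

8688 = 10000111110000
The topmost 1 is at position 13 (since 2^13 = 8192 ≤ 8688 < 16384).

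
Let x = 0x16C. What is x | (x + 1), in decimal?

x = 101101100 = 364
x + 1 = 101101101
OR    = 101101101 = 365
(x | (x + 1) sets the lowest cleared bit.)

365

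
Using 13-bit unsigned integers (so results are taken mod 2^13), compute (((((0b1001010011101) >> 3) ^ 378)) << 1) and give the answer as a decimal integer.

1618

0b1001010011101 = 1001010011101
→ >> 3 → 0001001010011 = 595
378 = 0000101111010
→ ^ → 0001100101001 = 809
→ << 1 (mod 2^13) → 0011001010010 = 1618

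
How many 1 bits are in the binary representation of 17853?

9

17853 = 100010110111101
Count the 1s: 1 + 1 + 1 + 1 + 1 + 1 + 1 + 1 + 1 = 9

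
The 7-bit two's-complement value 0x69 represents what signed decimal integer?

-23

pattern = 1101001 (MSB is 1 ⇒ negative)
Invert: 0010110, add 1 → 0010111 = 23, so the value is -23.
(Equivalently: 105 - 2^7 = 105 - 128 = -23.)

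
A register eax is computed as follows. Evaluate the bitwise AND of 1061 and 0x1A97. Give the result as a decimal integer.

5

1061 = 0010000100101
0x1A97 = 1101010010111
AND → 0000000000101 = 5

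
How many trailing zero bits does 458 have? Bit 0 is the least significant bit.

458 = 111001010
Trailing zeros: 1, so the lowest set bit is bit 1 (value 2).

1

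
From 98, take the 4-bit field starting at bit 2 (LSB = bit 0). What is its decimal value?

8

v = 0001100010
Shift right by 2: 00011000
Mask low 4 bits: 1000 = 8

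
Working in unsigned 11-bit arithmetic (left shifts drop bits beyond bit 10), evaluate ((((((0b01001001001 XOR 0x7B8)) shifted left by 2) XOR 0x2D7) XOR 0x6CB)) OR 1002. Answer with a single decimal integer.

1018

0b01001001001 = 01001001001
0x7B8 = 11110111000
→ XOR → 10111110001 = 1521
→ shifted left by 2 (mod 2^11) → 11111000100 = 1988
0x2D7 = 01011010111
→ XOR → 10100010011 = 1299
0x6CB = 11011001011
→ XOR → 01111011000 = 984
1002 = 01111101010
→ OR → 01111111010 = 1018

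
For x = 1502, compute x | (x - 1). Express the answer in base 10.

1503

x = 10111011110 = 1502
x - 1 = 10111011101
OR    = 10111011111 = 1503
(x | (x - 1) sets all bits below the lowest set bit.)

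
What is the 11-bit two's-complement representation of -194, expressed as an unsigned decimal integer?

1854

194 in 11 bits: 00011000010
Invert: 11100111101
Add 1:  11100111110 = 1854
(Check: 2^11 - 194 = 2048 - 194 = 1854.)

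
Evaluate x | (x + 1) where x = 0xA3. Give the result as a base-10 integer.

167

x = 10100011 = 163
x + 1 = 10100100
OR    = 10100111 = 167
(x | (x + 1) sets the lowest cleared bit.)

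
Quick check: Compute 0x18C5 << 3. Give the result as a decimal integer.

50728

0x18C5 = 0001100011000101
shift left by 3 → 1100011000101000 = 50728
(equivalently, 6341 × 2^3 = 6341 × 8)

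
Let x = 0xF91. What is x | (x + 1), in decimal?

x = 111110010001 = 3985
x + 1 = 111110010010
OR    = 111110010011 = 3987
(x | (x + 1) sets the lowest cleared bit.)

3987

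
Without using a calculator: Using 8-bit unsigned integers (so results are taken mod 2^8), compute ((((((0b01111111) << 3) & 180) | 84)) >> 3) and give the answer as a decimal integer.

30

0b01111111 = 01111111
→ << 3 (mod 2^8) → 11111000 = 248
180 = 10110100
→ & → 10110000 = 176
84 = 01010100
→ | → 11110100 = 244
→ >> 3 → 00011110 = 30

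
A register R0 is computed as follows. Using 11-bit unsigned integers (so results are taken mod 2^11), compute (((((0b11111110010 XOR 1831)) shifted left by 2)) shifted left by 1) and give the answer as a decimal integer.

1704

0b11111110010 = 11111110010
1831 = 11100100111
→ XOR → 00011010101 = 213
→ shifted left by 2 (mod 2^11) → 01101010100 = 852
→ shifted left by 1 (mod 2^11) → 11010101000 = 1704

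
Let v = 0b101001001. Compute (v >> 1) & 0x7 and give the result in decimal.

v = 101001001
Shift right by 1: 10100100
Mask low 3 bits: 100 = 4

4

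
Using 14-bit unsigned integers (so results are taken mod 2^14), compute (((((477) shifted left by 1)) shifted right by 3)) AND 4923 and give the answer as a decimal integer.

477 = 00000111011101
→ shifted left by 1 (mod 2^14) → 00001110111010 = 954
→ shifted right by 3 → 00000001110111 = 119
4923 = 01001100111011
→ AND → 00000000110011 = 51

51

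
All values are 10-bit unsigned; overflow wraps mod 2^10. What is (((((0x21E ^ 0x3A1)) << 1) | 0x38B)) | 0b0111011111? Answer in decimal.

1023

0x21E = 1000011110
0x3A1 = 1110100001
→ ^ → 0110111111 = 447
→ << 1 (mod 2^10) → 1101111110 = 894
0x38B = 1110001011
→ | → 1111111111 = 1023
0b0111011111 = 0111011111
→ | → 1111111111 = 1023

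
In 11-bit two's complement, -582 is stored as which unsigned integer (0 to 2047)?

582 in 11 bits: 01001000110
Invert: 10110111001
Add 1:  10110111010 = 1466
(Check: 2^11 - 582 = 2048 - 582 = 1466.)

1466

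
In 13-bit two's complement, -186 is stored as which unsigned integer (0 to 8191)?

186 in 13 bits: 0000010111010
Invert: 1111101000101
Add 1:  1111101000110 = 8006
(Check: 2^13 - 186 = 8192 - 186 = 8006.)

8006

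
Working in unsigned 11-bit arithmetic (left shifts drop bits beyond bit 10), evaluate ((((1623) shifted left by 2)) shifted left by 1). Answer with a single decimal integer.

1623 = 11001010111
→ shifted left by 2 (mod 2^11) → 00101011100 = 348
→ shifted left by 1 (mod 2^11) → 01010111000 = 696

696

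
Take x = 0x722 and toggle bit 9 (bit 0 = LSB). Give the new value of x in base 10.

1314

x = 011100100010
bit 9 is currently 1; toggle it via x ^ (1 << 9) = x ^ 512
→ 010100100010 = 1314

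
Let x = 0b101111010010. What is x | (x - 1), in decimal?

x = 101111010010 = 3026
x - 1 = 101111010001
OR    = 101111010011 = 3027
(x | (x - 1) sets all bits below the lowest set bit.)

3027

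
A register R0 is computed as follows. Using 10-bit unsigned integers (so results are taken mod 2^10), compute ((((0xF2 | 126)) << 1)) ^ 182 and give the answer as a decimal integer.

0xF2 = 0011110010
126 = 0001111110
→ | → 0011111110 = 254
→ << 1 (mod 2^10) → 0111111100 = 508
182 = 0010110110
→ ^ → 0101001010 = 330

330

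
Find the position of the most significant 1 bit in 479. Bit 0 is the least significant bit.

8

479 = 111011111
The topmost 1 is at position 8 (since 2^8 = 256 ≤ 479 < 512).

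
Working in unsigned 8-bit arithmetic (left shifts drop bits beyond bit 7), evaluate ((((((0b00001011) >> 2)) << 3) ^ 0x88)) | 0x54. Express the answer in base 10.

220

0b00001011 = 00001011
→ >> 2 → 00000010 = 2
→ << 3 (mod 2^8) → 00010000 = 16
0x88 = 10001000
→ ^ → 10011000 = 152
0x54 = 01010100
→ | → 11011100 = 220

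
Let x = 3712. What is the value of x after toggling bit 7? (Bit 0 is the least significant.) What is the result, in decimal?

x = 111010000000
bit 7 is currently 1; toggle it via x ^ (1 << 7) = x ^ 128
→ 111000000000 = 3584

3584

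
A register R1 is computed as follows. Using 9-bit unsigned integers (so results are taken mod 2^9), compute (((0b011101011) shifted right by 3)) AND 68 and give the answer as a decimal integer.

0b011101011 = 011101011
→ shifted right by 3 → 000011101 = 29
68 = 001000100
→ AND → 000000100 = 4

4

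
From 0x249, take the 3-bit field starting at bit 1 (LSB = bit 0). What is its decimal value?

4

v = 00001001001001
Shift right by 1: 0000100100100
Mask low 3 bits: 100 = 4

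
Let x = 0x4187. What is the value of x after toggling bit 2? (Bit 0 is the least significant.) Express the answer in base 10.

x = 100000110000111
bit 2 is currently 1; toggle it via x ^ (1 << 2) = x ^ 4
→ 100000110000011 = 16771

16771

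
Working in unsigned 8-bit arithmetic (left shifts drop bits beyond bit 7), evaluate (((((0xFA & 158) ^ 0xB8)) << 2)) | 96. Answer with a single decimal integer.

0xFA = 11111010
158 = 10011110
→ & → 10011010 = 154
0xB8 = 10111000
→ ^ → 00100010 = 34
→ << 2 (mod 2^8) → 10001000 = 136
96 = 01100000
→ | → 11101000 = 232

232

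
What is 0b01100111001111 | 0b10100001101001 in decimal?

14831

a = 01100111001111
b = 10100001101001
 OR → 11100111101111 = 14831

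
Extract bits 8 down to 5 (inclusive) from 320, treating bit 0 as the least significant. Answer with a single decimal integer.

10

v = 0101000000
Shift right by 5: 01010
Mask low 4 bits: 1010 = 10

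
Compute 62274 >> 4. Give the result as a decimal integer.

62274 = 1111001101000010
shift right by 4 → 0000111100110100 = 3892
(equivalently, floor(62274 / 16))

3892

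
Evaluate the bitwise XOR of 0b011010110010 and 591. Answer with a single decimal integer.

1277

a = 11010110010
591 = 01001001111
XOR → 10011111101 = 1277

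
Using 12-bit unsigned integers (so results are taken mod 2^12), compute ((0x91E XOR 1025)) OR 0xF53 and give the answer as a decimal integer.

0x91E = 100100011110
1025 = 010000000001
→ XOR → 110100011111 = 3359
0xF53 = 111101010011
→ OR → 111101011111 = 3935

3935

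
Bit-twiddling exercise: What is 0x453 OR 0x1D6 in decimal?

1495

0x453 = 10001010011
0x1D6 = 00111010110
 OR → 10111010111 = 1495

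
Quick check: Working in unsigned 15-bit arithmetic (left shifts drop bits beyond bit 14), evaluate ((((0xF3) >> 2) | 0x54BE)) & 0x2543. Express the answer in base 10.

0xF3 = 000000011110011
→ >> 2 → 000000000111100 = 60
0x54BE = 101010010111110
→ | → 101010010111110 = 21694
0x2543 = 010010101000011
→ & → 000010000000010 = 1026

1026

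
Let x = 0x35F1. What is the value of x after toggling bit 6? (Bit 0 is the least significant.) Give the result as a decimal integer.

13745

x = 011010111110001
bit 6 is currently 1; toggle it via x ^ (1 << 6) = x ^ 64
→ 011010110110001 = 13745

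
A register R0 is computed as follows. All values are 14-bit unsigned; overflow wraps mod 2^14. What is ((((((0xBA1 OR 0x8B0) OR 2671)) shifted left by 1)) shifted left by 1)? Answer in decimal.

12284

0xBA1 = 00101110100001
0x8B0 = 00100010110000
→ OR → 00101110110001 = 2993
2671 = 00101001101111
→ OR → 00101111111111 = 3071
→ shifted left by 1 (mod 2^14) → 01011111111110 = 6142
→ shifted left by 1 (mod 2^14) → 10111111111100 = 12284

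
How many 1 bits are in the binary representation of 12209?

9

12209 = 10111110110001
Count the 1s: 1 + 1 + 1 + 1 + 1 + 1 + 1 + 1 + 1 = 9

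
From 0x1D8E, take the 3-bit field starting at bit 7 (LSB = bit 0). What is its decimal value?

v = 01110110001110
Shift right by 7: 0111011
Mask low 3 bits: 011 = 3

3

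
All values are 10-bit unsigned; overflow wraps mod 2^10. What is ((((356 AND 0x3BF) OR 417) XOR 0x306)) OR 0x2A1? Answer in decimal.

356 = 0101100100
0x3BF = 1110111111
→ AND → 0100100100 = 292
417 = 0110100001
→ OR → 0110100101 = 421
0x306 = 1100000110
→ XOR → 1010100011 = 675
0x2A1 = 1010100001
→ OR → 1010100011 = 675

675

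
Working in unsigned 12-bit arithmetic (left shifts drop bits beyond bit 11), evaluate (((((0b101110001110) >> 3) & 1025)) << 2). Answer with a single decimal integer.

0b101110001110 = 101110001110
→ >> 3 → 000101110001 = 369
1025 = 010000000001
→ & → 000000000001 = 1
→ << 2 (mod 2^12) → 000000000100 = 4

4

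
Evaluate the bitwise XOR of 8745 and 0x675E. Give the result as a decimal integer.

8745 = 010001000101001
0x675E = 110011101011110
XOR → 100010101110111 = 17783

17783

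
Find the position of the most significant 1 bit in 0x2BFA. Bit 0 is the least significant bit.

0x2BFA = 10101111111010
The topmost 1 is at position 13 (since 2^13 = 8192 ≤ 11258 < 16384).

13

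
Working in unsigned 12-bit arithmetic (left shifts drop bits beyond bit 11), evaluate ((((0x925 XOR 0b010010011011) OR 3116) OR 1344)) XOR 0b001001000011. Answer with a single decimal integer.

0x925 = 100100100101
0b010010011011 = 010010011011
→ XOR → 110110111110 = 3518
3116 = 110000101100
→ OR → 110110111110 = 3518
1344 = 010101000000
→ OR → 110111111110 = 3582
0b001001000011 = 001001000011
→ XOR → 111110111101 = 4029

4029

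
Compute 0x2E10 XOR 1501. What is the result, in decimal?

0x2E10 = 10111000010000
1501 = 00010111011101
XOR → 10101111001101 = 11213

11213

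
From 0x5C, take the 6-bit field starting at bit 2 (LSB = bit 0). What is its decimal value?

v = 001011100
Shift right by 2: 0010111
Mask low 6 bits: 010111 = 23

23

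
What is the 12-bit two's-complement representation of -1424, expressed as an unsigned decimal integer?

2672

1424 in 12 bits: 010110010000
Invert: 101001101111
Add 1:  101001110000 = 2672
(Check: 2^12 - 1424 = 4096 - 1424 = 2672.)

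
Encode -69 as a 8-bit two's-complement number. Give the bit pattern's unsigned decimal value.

187

69 in 8 bits: 01000101
Invert: 10111010
Add 1:  10111011 = 187
(Check: 2^8 - 69 = 256 - 69 = 187.)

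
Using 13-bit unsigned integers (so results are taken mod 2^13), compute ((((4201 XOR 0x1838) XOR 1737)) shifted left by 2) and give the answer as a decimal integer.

4201 = 1000001101001
0x1838 = 1100000111000
→ XOR → 0100001010001 = 2129
1737 = 0011011001001
→ XOR → 0111010011000 = 3736
→ shifted left by 2 (mod 2^13) → 1101001100000 = 6752

6752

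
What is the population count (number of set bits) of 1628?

1628 = 11001011100
Count the 1s: 1 + 1 + 1 + 1 + 1 + 1 = 6

6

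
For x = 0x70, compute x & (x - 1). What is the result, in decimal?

96

x = 1110000 = 112
x - 1 = 1101111
AND   = 1100000 = 96
(x & (x - 1) clears the lowest set bit of x.)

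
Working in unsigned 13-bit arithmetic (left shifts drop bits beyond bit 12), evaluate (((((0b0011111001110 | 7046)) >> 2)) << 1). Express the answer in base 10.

4070

0b0011111001110 = 0011111001110
7046 = 1101110000110
→ | → 1111111001110 = 8142
→ >> 2 → 0011111110011 = 2035
→ << 1 (mod 2^13) → 0111111100110 = 4070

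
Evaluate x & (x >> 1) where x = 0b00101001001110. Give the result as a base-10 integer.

x = 101001001110 = 2638
x>>1 = 010100100111
AND  = 000000000110 = 6
(x & (x >> 1) has a 1 wherever x has two consecutive 1 bits.)

6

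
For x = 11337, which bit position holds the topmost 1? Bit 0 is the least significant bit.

11337 = 10110001001001
The topmost 1 is at position 13 (since 2^13 = 8192 ≤ 11337 < 16384).

13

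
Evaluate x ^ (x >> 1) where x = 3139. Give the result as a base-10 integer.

x = 110001000011 = 3139
x>>1 = 011000100001
XOR  = 101001100010 = 2658
(x ^ (x >> 1) gives the standard binary-reflected Gray code of x.)

2658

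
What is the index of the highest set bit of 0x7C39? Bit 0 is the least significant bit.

14

0x7C39 = 111110000111001
The topmost 1 is at position 14 (since 2^14 = 16384 ≤ 31801 < 32768).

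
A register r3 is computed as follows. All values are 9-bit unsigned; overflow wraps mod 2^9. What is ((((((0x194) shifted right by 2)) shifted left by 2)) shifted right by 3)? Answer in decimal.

50

0x194 = 110010100
→ shifted right by 2 → 001100101 = 101
→ shifted left by 2 (mod 2^9) → 110010100 = 404
→ shifted right by 3 → 000110010 = 50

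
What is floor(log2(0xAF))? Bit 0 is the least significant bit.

0xAF = 10101111
The topmost 1 is at position 7 (since 2^7 = 128 ≤ 175 < 256).

7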